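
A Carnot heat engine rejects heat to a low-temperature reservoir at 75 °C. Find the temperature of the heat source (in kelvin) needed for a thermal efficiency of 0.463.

T_C = 75 °C → 75 + 273.15 = 348.15 K.
From η = 1 − T_C/T_H, solving for T_H gives T_H = T_C/(1 − η) = 348.15/(1 − 0.463) = 648.3 K.

T_H ≈ 648.3 K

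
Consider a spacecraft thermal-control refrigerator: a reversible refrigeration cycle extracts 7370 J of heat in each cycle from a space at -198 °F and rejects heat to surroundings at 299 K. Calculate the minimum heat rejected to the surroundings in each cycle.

Q_H ≈ 15200 J

T_C = -198 °F → (-198 − 32) × 5/9 = -127.78 °C = 145.37 K.
For a reversible cycle Q_H/Q_C = T_H/T_C, so Q_H = Q_C·T_H/T_C = 7370 × 299.00/145.37 = 15200 J.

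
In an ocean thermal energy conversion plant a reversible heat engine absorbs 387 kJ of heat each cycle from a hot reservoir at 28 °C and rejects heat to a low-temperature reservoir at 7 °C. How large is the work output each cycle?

T_H = 28 °C → 28 + 273.15 = 301.15 K.
T_C = 7 °C → 7 + 273.15 = 280.15 K.
Since the cycle is reversible, η = 1 − T_C/T_H = 1 − 280.15/301.15 = 0.0697.
W = η·Q_H = 0.0697 × 387 = 27.0 kJ.

W ≈ 27.0 kJ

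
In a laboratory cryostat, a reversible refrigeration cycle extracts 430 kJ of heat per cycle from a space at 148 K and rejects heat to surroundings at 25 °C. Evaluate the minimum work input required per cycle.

T_H = 25 °C → 25 + 273.15 = 298.15 K.
The reversible coefficient of performance is COP_R = T_C/(T_H − T_C) = 148.00/150.15 = 0.9857.
W = Q_C/COP_R = 430/0.9857 = 436 kJ.

W_in ≈ 436 kJ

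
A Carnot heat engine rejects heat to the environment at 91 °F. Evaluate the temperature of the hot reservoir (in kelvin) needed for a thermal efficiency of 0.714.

T_C = 91 °F → (91 − 32) × 5/9 = 32.78 °C = 305.93 K.
From η = 1 − T_C/T_H, solving for T_H gives T_H = T_C/(1 − η) = 305.93/(1 − 0.714) = 1070 K.

T_H ≈ 1070 K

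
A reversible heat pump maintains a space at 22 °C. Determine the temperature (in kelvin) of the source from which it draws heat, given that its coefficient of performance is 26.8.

T_C ≈ 284 K

T_H = 22 °C → 22 + 273.15 = 295.15 K.
COP_HP = T_H/(T_H − T_C) ⇒ T_C = T_H·(COP_HP − 1)/COP_HP = 295.15 × (26.8 − 1)/26.8 = 284 K.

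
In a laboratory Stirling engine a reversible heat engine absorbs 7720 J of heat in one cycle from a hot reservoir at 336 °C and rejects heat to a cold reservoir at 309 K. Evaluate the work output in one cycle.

T_H = 336 °C → 336 + 273.15 = 609.15 K.
For a reversible engine, η = 1 − T_C/T_H = 1 − 309.00/609.15 = 0.4927.
W = η·Q_H = 0.4927 × 7720 = 3800 J.

W ≈ 3800 J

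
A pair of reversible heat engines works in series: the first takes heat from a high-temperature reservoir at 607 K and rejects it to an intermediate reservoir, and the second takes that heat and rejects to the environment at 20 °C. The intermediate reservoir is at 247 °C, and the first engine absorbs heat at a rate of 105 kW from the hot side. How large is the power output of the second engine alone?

T_C = 20 °C → 20 + 273.15 = 293.15 K.
T_m = 247 °C → 247 + 273.15 = 520.15 K.
Heat entering the second stage: Q_m = Q_H·(T_m/T_H) = 105 × 520.15/607.00 = 90.0 kW.
Second-stage efficiency η₂ = 1 − T_C/T_m = 1 − 293.15/520.15 = 0.4364, so W₂ = η₂·Q_m = 39.3 kW.

Ẇ₂ ≈ 39.3 kW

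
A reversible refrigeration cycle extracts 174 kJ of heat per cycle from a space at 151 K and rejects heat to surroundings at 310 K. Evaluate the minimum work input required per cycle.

W_in ≈ 183 kJ

COP_R = T_C/(T_H − T_C) = 151.00/159.00 = 0.9497.
W = Q_C/COP_R = 174/0.9497 = 183 kJ.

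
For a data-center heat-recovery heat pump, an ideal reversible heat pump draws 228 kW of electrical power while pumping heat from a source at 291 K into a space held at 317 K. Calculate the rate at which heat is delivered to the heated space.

Q̇_H ≈ 2780 kW

COP_HP = T_H/(T_H − T_C) = 317.00/26.00 = 12.1923.
Q_H = COP_HP · W = 12.1923 × 228 = 2780 kW.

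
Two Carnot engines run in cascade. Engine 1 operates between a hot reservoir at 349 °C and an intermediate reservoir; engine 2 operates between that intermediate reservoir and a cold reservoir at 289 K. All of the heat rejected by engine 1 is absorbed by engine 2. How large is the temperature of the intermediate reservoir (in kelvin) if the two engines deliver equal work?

T_m ≈ 456 K

T_H = 349 °C → 349 + 273.15 = 622.15 K.
For reversible stages Q_m = Q_H·(T_m/T_H). Setting W₁ = Q_H(1 − T_m/T_H) equal to W₂ = Q_m(1 − T_C/T_m) = Q_H·(T_m − T_C)/T_H gives T_H − T_m = T_m − T_C, so T_m = (T_H + T_C)/2 = (622.15 + 289.00)/2 = 456 K.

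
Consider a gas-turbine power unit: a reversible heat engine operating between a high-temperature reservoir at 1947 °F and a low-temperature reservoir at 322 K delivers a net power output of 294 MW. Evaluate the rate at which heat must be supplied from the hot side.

Q̇_H ≈ 387.3 MW

T_H = 1947 °F → (1947 − 32) × 5/9 = 1063.89 °C = 1337.04 K.
η_rev = 1 − T_C/T_H = 1 − 322.00/1337.04 = 0.7592.
Q_H = W/η = 294/0.7592 = 387.3 MW.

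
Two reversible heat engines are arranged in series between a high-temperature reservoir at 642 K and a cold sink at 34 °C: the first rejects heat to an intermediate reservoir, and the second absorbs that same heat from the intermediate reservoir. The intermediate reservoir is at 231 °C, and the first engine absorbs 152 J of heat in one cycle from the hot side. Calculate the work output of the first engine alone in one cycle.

W₁ ≈ 32.64 J

T_C = 34 °C → 34 + 273.15 = 307.15 K.
T_m = 231 °C → 231 + 273.15 = 504.15 K.
First-stage efficiency η₁ = 1 − T_m/T_H = 1 − 504.15/642.00 = 0.2147.
W₁ = η₁·Q_H = 0.2147 × 152 = 32.64 J.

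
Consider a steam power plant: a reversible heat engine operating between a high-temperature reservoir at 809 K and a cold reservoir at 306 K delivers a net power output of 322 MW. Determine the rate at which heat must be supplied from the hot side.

For a reversible engine, η = 1 − T_C/T_H = 1 − 306.00/809.00 = 0.6218.
Q_H = W/η = 322/0.6218 = 518 MW.

Q̇_H ≈ 518 MW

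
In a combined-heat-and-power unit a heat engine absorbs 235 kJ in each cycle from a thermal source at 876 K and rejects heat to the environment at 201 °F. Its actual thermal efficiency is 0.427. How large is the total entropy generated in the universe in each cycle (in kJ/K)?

T_C = 201 °F → (201 − 32) × 5/9 = 93.89 °C = 367.04 K.
W = η·Q_H = 0.427 × 235 = 100.3 kJ, so Q_C = Q_H − W = 134.7 kJ.
Entropy balance on the reservoirs: −Q_H/T_H = -0.2683 kJ/K, +Q_C/T_C = 0.3669 kJ/K.
ΔS_univ = −Q_H/T_H + Q_C/T_C = 0.09860 kJ/K (> 0, since η = 0.427 < η_Carnot = 0.581).

ΔS_univ ≈ 0.09860 kJ/K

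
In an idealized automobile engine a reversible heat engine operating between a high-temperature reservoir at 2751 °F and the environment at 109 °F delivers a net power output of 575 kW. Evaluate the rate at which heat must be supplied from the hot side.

T_H = 2751 °F → (2751 − 32) × 5/9 = 1510.56 °C = 1783.71 K.
T_C = 109 °F → (109 − 32) × 5/9 = 42.78 °C = 315.93 K.
Carnot efficiency: η = 1 − T_C/T_H = 1 − 315.93/1783.71 = 0.8229.
Q_H = W/η = 575/0.8229 = 698.8 kW.

Q̇_H ≈ 698.8 kW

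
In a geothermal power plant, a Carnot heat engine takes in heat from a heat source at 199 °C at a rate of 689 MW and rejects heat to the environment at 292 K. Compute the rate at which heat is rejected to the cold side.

T_H = 199 °C → 199 + 273.15 = 472.15 K.
Carnot efficiency: η = 1 − T_C/T_H = 1 − 292.00/472.15 = 0.3816.
For a reversible cycle Q_C/Q_H = T_C/T_H, so Q_C = 689 × 292.00/472.15 = 426 MW.

Q̇_C ≈ 426 MW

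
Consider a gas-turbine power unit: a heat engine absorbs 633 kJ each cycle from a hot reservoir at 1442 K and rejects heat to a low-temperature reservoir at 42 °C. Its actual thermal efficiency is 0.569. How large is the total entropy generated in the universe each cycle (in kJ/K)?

T_C = 42 °C → 42 + 273.15 = 315.15 K.
W = η·Q_H = 0.569 × 633 = 360.2 kJ, so Q_C = Q_H − W = 272.8 kJ.
Entropy balance on the reservoirs: −Q_H/T_H = -0.4390 kJ/K, +Q_C/T_C = 0.8657 kJ/K.
ΔS_univ = −Q_H/T_H + Q_C/T_C = 0.4267 kJ/K (> 0, since η = 0.569 < η_Carnot = 0.781).

ΔS_univ ≈ 0.4267 kJ/K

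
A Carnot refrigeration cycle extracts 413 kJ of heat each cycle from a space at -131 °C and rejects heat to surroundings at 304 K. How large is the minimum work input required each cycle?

T_C = -131 °C → -131 + 273.15 = 142.15 K.
Carnot COP: COP_R = T_C/(T_H − T_C) = 142.15/161.85 = 0.8783.
W = Q_C/COP_R = 413/0.8783 = 470 kJ.

W_in ≈ 470 kJ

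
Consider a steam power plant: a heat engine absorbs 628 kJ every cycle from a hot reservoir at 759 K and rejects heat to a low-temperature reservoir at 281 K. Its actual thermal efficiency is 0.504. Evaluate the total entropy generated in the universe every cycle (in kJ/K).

ΔS_univ ≈ 0.2811 kJ/K

W = η·Q_H = 0.504 × 628 = 316.5 kJ, so Q_C = Q_H − W = 311.5 kJ.
Reservoir entropy changes: ΔS_H = −Q_H/T_H = −628/759.00 = -0.8274 kJ/K and ΔS_C = +Q_C/T_C = 311.5/281.00 = 1.108 kJ/K.
ΔS_univ = −Q_H/T_H + Q_C/T_C = 0.2811 kJ/K (> 0, since η = 0.504 < η_Carnot = 0.630).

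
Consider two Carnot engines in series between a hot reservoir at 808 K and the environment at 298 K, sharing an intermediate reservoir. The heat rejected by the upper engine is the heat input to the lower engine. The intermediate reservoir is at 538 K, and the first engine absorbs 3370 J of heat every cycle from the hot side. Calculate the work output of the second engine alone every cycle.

W₂ ≈ 1000 J

Heat entering the second stage: Q_m = Q_H·(T_m/T_H) = 3370 × 538.00/808.00 = 2240 J.
Second-stage efficiency η₂ = 1 − T_C/T_m = 1 − 298.00/538.00 = 0.4461, so W₂ = η₂·Q_m = 1000 J.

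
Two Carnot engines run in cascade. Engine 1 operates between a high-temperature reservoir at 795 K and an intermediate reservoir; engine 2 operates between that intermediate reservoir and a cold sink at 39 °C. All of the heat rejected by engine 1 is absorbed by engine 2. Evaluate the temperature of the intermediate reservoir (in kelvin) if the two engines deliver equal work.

T_C = 39 °C → 39 + 273.15 = 312.15 K.
For reversible stages Q_m = Q_H·(T_m/T_H). Setting W₁ = Q_H(1 − T_m/T_H) equal to W₂ = Q_m(1 − T_C/T_m) = Q_H·(T_m − T_C)/T_H gives T_H − T_m = T_m − T_C, so T_m = (T_H + T_C)/2 = (795.00 + 312.15)/2 = 554 K.

T_m ≈ 554 K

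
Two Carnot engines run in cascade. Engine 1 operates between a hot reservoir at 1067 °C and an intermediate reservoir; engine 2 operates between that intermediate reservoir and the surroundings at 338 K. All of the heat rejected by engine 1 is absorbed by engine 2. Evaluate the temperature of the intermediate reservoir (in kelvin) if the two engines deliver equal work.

T_m ≈ 839.1 K

T_H = 1067 °C → 1067 + 273.15 = 1340.15 K.
For reversible stages Q_m = Q_H·(T_m/T_H). Setting W₁ = Q_H(1 − T_m/T_H) equal to W₂ = Q_m(1 − T_C/T_m) = Q_H·(T_m − T_C)/T_H gives T_H − T_m = T_m − T_C, so T_m = (T_H + T_C)/2 = (1340.15 + 338.00)/2 = 839.1 K.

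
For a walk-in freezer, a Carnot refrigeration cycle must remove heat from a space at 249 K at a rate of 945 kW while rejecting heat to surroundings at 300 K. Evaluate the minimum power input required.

Ẇ_in ≈ 194 kW

COP_R = T_C/(T_H − T_C) = 249.00/51.00 = 4.8824.
W = Q_C/COP_R = 945/4.8824 = 194 kW.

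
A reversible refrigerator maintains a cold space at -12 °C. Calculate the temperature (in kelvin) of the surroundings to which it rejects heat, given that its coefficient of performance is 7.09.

T_C = -12 °C → -12 + 273.15 = 261.15 K.
COP_R = T_C/(T_H − T_C) ⇒ T_H = T_C·(1 + 1/COP_R) = 261.15 × (1 + 1/7.09) = 298 K.

T_H ≈ 298 K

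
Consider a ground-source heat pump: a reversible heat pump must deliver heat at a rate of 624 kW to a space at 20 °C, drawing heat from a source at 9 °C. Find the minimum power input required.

Ẇ_in ≈ 23.4 kW

T_H = 20 °C → 20 + 273.15 = 293.15 K.
T_C = 9 °C → 9 + 273.15 = 282.15 K.
For a reversible heat pump, COP_HP = T_H/(T_H − T_C) = 293.15/11.00 = 26.6500.
W = Q_H/COP_HP = 624/26.6500 = 23.4 kW.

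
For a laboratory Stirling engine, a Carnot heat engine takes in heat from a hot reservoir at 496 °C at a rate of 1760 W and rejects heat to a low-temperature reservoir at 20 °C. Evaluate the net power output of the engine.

T_H = 496 °C → 496 + 273.15 = 769.15 K.
T_C = 20 °C → 20 + 273.15 = 293.15 K.
Since the cycle is reversible, η = 1 − T_C/T_H = 1 − 293.15/769.15 = 0.6189.
W = η·Q_H = 0.6189 × 1760 = 1090 W.

Ẇ ≈ 1090 W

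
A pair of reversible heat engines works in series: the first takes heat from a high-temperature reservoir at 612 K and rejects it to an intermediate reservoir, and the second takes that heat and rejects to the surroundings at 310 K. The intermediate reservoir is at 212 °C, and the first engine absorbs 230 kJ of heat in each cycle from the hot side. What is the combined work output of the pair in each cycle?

Two reversible stages in series are equivalent to a single Carnot engine between T_H and T_C, so η_total = 1 − T_C/T_H = 1 − 310.00/612.00 = 0.4935.
W_total = η_total · Q_H = 0.4935 × 230 = 113 kJ.

W_total ≈ 113 kJ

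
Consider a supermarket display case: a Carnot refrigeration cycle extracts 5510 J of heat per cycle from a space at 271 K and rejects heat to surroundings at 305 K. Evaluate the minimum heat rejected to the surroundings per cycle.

Q_H ≈ 6201 J

For a reversible cycle Q_H/Q_C = T_H/T_C, so Q_H = Q_C·T_H/T_C = 5510 × 305.00/271.00 = 6201 J.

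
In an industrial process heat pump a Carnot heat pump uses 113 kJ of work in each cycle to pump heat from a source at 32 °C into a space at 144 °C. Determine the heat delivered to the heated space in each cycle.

Q_H ≈ 421 kJ

T_H = 144 °C → 144 + 273.15 = 417.15 K.
T_C = 32 °C → 32 + 273.15 = 305.15 K.
COP_HP = T_H/(T_H − T_C) = 417.15/112.00 = 3.7246.
Q_H = COP_HP · W = 3.7246 × 113 = 421 kJ.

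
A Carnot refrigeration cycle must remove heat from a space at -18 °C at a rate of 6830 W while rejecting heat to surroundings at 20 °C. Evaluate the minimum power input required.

Ẇ_in ≈ 1020 W

T_H = 20 °C → 20 + 273.15 = 293.15 K.
T_C = -18 °C → -18 + 273.15 = 255.15 K.
For a reversible refrigerator, COP_R = T_C/(T_H − T_C) = 255.15/38.00 = 6.7145.
W = Q_C/COP_R = 6830/6.7145 = 1020 W.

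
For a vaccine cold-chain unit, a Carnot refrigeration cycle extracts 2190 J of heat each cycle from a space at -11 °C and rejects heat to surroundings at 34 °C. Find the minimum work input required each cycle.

W_in ≈ 376 J

T_H = 34 °C → 34 + 273.15 = 307.15 K.
T_C = -11 °C → -11 + 273.15 = 262.15 K.
The reversible coefficient of performance is COP_R = T_C/(T_H − T_C) = 262.15/45.00 = 5.8256.
W = Q_C/COP_R = 2190/5.8256 = 376 J.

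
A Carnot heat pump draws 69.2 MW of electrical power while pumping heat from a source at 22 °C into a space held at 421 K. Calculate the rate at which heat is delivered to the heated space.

Q̇_H ≈ 231 MW

T_C = 22 °C → 22 + 273.15 = 295.15 K.
The Carnot heat-pump COP is COP_HP = T_H/(T_H − T_C) = 421.00/125.85 = 3.3453.
Q_H = COP_HP · W = 3.3453 × 69.2 = 231 MW.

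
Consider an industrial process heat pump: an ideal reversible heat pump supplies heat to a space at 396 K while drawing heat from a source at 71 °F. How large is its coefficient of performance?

COP_HP ≈ 3.91

T_C = 71 °F → (71 − 32) × 5/9 = 21.67 °C = 294.82 K.
For a reversible heat pump, COP_HP = T_H/(T_H − T_C) = 396.00/(396.00 − 294.82) = 3.91.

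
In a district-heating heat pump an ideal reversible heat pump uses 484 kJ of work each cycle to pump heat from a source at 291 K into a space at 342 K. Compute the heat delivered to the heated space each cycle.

Q_H ≈ 3250 kJ

The Carnot heat-pump COP is COP_HP = T_H/(T_H − T_C) = 342.00/51.00 = 6.7059.
Q_H = COP_HP · W = 6.7059 × 484 = 3250 kJ.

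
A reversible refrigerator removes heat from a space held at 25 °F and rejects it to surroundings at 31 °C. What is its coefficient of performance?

COP_R ≈ 7.72

T_H = 31 °C → 31 + 273.15 = 304.15 K.
T_C = 25 °F → (25 − 32) × 5/9 = -3.89 °C = 269.26 K.
Carnot COP: COP_R = T_C/(T_H − T_C) = 269.26/(304.15 − 269.26) = 7.72.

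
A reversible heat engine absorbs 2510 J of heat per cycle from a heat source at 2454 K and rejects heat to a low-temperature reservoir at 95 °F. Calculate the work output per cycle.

W ≈ 2190 J

T_C = 95 °F → (95 − 32) × 5/9 = 35.00 °C = 308.15 K.
η_rev = 1 − T_C/T_H = 1 − 308.15/2454.00 = 0.8744.
W = η·Q_H = 0.8744 × 2510 = 2190 J.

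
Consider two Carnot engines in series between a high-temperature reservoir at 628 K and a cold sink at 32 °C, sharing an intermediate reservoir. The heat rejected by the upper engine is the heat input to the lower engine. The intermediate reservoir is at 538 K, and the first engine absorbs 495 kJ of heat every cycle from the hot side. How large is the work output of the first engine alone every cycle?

W₁ ≈ 70.9 kJ

T_C = 32 °C → 32 + 273.15 = 305.15 K.
First-stage efficiency η₁ = 1 − T_m/T_H = 1 − 538.00/628.00 = 0.1433.
W₁ = η₁·Q_H = 0.1433 × 495 = 70.9 kJ.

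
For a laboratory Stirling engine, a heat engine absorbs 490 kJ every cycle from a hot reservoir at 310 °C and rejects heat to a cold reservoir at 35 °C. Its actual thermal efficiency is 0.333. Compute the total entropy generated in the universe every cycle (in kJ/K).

ΔS_univ ≈ 0.2204 kJ/K

T_H = 310 °C → 310 + 273.15 = 583.15 K.
T_C = 35 °C → 35 + 273.15 = 308.15 K.
W = η·Q_H = 0.333 × 490 = 163.2 kJ, so Q_C = Q_H − W = 326.8 kJ.
The hot reservoir loses entropy Q_H/T_H = 490/583.15 = 0.8403 kJ/K; the cold reservoir gains Q_C/T_C = 326.8/308.15 = 1.061 kJ/K.
ΔS_univ = −Q_H/T_H + Q_C/T_C = 0.2204 kJ/K (> 0, since η = 0.333 < η_Carnot = 0.472).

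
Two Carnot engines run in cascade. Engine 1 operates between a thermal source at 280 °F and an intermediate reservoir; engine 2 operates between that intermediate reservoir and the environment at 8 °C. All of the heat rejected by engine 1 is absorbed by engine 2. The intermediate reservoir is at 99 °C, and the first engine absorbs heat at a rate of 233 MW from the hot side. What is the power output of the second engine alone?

Ẇ₂ ≈ 51.6 MW

T_H = 280 °F → (280 − 32) × 5/9 = 137.78 °C = 410.93 K.
T_C = 8 °C → 8 + 273.15 = 281.15 K.
T_m = 99 °C → 99 + 273.15 = 372.15 K.
Heat entering the second stage: Q_m = Q_H·(T_m/T_H) = 233 × 372.15/410.93 = 211 MW.
Second-stage efficiency η₂ = 1 − T_C/T_m = 1 − 281.15/372.15 = 0.2445, so W₂ = η₂·Q_m = 51.6 MW.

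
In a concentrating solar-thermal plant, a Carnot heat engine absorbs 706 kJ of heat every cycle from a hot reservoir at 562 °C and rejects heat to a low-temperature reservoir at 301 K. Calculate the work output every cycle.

T_H = 562 °C → 562 + 273.15 = 835.15 K.
η_rev = 1 − T_C/T_H = 1 − 301.00/835.15 = 0.6396.
W = η·Q_H = 0.6396 × 706 = 452 kJ.

W ≈ 452 kJ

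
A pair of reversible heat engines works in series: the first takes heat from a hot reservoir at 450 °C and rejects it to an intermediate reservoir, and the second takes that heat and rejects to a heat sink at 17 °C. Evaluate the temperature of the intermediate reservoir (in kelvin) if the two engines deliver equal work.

T_H = 450 °C → 450 + 273.15 = 723.15 K.
T_C = 17 °C → 17 + 273.15 = 290.15 K.
For reversible stages Q_m = Q_H·(T_m/T_H). Setting W₁ = Q_H(1 − T_m/T_H) equal to W₂ = Q_m(1 − T_C/T_m) = Q_H·(T_m − T_C)/T_H gives T_H − T_m = T_m − T_C, so T_m = (T_H + T_C)/2 = (723.15 + 290.15)/2 = 506.6 K.

T_m ≈ 506.6 K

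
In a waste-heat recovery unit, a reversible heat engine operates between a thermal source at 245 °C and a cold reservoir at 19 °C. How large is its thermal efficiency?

T_H = 245 °C → 245 + 273.15 = 518.15 K.
T_C = 19 °C → 19 + 273.15 = 292.15 K.
Since the cycle is reversible, η = 1 − T_C/T_H = 1 − 292.15/518.15 = 0.436.

η ≈ 0.436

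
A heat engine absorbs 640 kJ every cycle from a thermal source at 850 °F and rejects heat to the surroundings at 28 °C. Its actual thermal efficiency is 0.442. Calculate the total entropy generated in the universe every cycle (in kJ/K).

ΔS_univ ≈ 0.306 kJ/K

T_H = 850 °F → (850 − 32) × 5/9 = 454.44 °C = 727.59 K.
T_C = 28 °C → 28 + 273.15 = 301.15 K.
W = η·Q_H = 0.442 × 640 = 282.9 kJ, so Q_C = Q_H − W = 357.1 kJ.
Reservoir entropy changes: ΔS_H = −Q_H/T_H = −640/727.59 = -0.8796 kJ/K and ΔS_C = +Q_C/T_C = 357.1/301.15 = 1.186 kJ/K.
ΔS_univ = −Q_H/T_H + Q_C/T_C = 0.306 kJ/K (> 0, since η = 0.442 < η_Carnot = 0.586).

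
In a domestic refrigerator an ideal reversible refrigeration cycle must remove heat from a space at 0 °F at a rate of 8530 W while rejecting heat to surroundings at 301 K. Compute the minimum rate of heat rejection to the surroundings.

Q̇_H ≈ 10100 W

T_C = 0 °F → (0 − 32) × 5/9 = -17.78 °C = 255.37 K.
For a reversible cycle Q_H/Q_C = T_H/T_C, so Q_H = Q_C·T_H/T_C = 8530 × 301.00/255.37 = 10100 W.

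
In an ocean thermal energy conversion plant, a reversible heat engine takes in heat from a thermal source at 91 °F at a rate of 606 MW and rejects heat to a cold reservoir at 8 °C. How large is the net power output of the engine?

T_H = 91 °F → (91 − 32) × 5/9 = 32.78 °C = 305.93 K.
T_C = 8 °C → 8 + 273.15 = 281.15 K.
Since the cycle is reversible, η = 1 − T_C/T_H = 1 − 281.15/305.93 = 0.0810.
W = η·Q_H = 0.0810 × 606 = 49.08 MW.

Ẇ ≈ 49.08 MW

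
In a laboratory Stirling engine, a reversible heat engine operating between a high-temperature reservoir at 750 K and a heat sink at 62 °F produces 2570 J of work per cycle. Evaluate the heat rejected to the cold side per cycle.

T_C = 62 °F → (62 − 32) × 5/9 = 16.67 °C = 289.82 K.
η_rev = 1 − T_C/T_H = 1 − 289.82/750.00 = 0.6136.
Since Q_C/Q_H = T_C/T_H and Q_H = W/η, Q_C = W·T_C/(T_H − T_C) = 2570 × 289.82/460.18 = 1619 J.

Q_C ≈ 1619 J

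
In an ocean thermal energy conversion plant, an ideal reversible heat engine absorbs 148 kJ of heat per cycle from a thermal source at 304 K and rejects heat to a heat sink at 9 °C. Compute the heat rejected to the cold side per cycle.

Q_C ≈ 137 kJ

T_C = 9 °C → 9 + 273.15 = 282.15 K.
The Carnot efficiency is η = 1 − T_C/T_H = 1 − 282.15/304.00 = 0.0719.
For a reversible cycle Q_C/Q_H = T_C/T_H, so Q_C = 148 × 282.15/304.00 = 137 kJ.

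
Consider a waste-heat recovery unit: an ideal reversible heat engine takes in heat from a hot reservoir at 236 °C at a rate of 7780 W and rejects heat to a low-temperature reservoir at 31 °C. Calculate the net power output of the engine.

T_H = 236 °C → 236 + 273.15 = 509.15 K.
T_C = 31 °C → 31 + 273.15 = 304.15 K.
Carnot efficiency: η = 1 − T_C/T_H = 1 − 304.15/509.15 = 0.4026.
W = η·Q_H = 0.4026 × 7780 = 3130 W.

Ẇ ≈ 3130 W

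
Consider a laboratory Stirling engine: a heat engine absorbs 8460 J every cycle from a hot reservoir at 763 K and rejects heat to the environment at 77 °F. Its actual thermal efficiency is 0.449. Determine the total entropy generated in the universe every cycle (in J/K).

T_C = 77 °F → (77 − 32) × 5/9 = 25.00 °C = 298.15 K.
W = η·Q_H = 0.449 × 8460 = 3799 J, so Q_C = Q_H − W = 4661 J.
Entropy balance on the reservoirs: −Q_H/T_H = -11.09 J/K, +Q_C/T_C = 15.63 J/K.
ΔS_univ = −Q_H/T_H + Q_C/T_C = 4.547 J/K (> 0, since η = 0.449 < η_Carnot = 0.609).

ΔS_univ ≈ 4.547 J/K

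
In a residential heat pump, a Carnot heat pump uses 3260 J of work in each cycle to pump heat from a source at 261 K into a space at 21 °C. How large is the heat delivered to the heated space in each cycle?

T_H = 21 °C → 21 + 273.15 = 294.15 K.
For a reversible heat pump, COP_HP = T_H/(T_H − T_C) = 294.15/33.15 = 8.8733.
Q_H = COP_HP · W = 8.8733 × 3260 = 28900 J.

Q_H ≈ 28900 J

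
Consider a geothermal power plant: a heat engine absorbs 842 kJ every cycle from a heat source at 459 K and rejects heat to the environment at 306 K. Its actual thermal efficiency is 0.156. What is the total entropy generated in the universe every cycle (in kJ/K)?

W = η·Q_H = 0.156 × 842 = 131.4 kJ, so Q_C = Q_H − W = 710.6 kJ.
The hot reservoir loses entropy Q_H/T_H = 842/459.00 = 1.834 kJ/K; the cold reservoir gains Q_C/T_C = 710.6/306.00 = 2.322 kJ/K.
ΔS_univ = −Q_H/T_H + Q_C/T_C = 0.4880 kJ/K (> 0, since η = 0.156 < η_Carnot = 0.333).

ΔS_univ ≈ 0.4880 kJ/K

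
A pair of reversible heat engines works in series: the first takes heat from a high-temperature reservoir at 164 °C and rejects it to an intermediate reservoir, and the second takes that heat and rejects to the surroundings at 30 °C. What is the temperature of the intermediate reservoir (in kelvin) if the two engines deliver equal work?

T_m ≈ 370 K

T_H = 164 °C → 164 + 273.15 = 437.15 K.
T_C = 30 °C → 30 + 273.15 = 303.15 K.
For reversible stages Q_m = Q_H·(T_m/T_H). Setting W₁ = Q_H(1 − T_m/T_H) equal to W₂ = Q_m(1 − T_C/T_m) = Q_H·(T_m − T_C)/T_H gives T_H − T_m = T_m − T_C, so T_m = (T_H + T_C)/2 = (437.15 + 303.15)/2 = 370 K.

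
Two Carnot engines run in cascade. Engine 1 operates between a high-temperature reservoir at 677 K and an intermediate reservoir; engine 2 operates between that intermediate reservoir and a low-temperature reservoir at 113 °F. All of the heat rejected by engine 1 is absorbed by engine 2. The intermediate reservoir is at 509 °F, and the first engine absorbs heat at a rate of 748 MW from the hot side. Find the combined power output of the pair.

T_C = 113 °F → (113 − 32) × 5/9 = 45.00 °C = 318.15 K.
Two reversible stages in series are equivalent to a single Carnot engine between T_H and T_C, so η_total = 1 − T_C/T_H = 1 − 318.15/677.00 = 0.5301.
W_total = η_total · Q_H = 0.5301 × 748 = 396.5 MW.

Ẇ_total ≈ 396.5 MW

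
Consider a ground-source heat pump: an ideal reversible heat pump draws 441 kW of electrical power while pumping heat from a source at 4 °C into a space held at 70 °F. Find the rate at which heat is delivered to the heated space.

T_H = 70 °F → (70 − 32) × 5/9 = 21.11 °C = 294.26 K.
T_C = 4 °C → 4 + 273.15 = 277.15 K.
COP_HP = T_H/(T_H − T_C) = 294.26/17.11 = 17.1971.
Q_H = COP_HP · W = 17.1971 × 441 = 7580 kW.

Q̇_H ≈ 7580 kW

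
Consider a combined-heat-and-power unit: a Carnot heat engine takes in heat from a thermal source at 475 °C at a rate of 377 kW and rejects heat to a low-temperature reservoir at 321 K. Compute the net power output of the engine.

Ẇ ≈ 215 kW

T_H = 475 °C → 475 + 273.15 = 748.15 K.
Since the cycle is reversible, η = 1 − T_C/T_H = 1 − 321.00/748.15 = 0.5709.
W = η·Q_H = 0.5709 × 377 = 215 kW.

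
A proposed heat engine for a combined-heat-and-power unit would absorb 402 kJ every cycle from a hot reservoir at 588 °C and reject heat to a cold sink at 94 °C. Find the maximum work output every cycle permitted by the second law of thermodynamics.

W_max ≈ 230.6 kJ

T_H = 588 °C → 588 + 273.15 = 861.15 K.
T_C = 94 °C → 94 + 273.15 = 367.15 K.
The second-law ceiling is the Carnot efficiency, η_max = 1 − T_C/T_H = 1 − 367.15/861.15 = 0.5737.
W_max = η_max · Q_H = 0.5737 × 402 = 230.6 kJ.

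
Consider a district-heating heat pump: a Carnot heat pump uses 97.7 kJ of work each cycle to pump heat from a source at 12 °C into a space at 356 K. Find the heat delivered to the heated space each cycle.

Q_H ≈ 491 kJ

T_C = 12 °C → 12 + 273.15 = 285.15 K.
Reversible heating COP: COP_HP = T_H/(T_H − T_C) = 356.00/70.85 = 5.0247.
Q_H = COP_HP · W = 5.0247 × 97.7 = 491 kJ.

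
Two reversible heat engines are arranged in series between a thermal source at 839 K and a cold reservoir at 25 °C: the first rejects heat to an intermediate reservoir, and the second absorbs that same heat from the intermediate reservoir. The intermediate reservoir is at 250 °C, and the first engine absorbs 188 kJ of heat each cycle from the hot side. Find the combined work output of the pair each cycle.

W_total ≈ 121.2 kJ

T_C = 25 °C → 25 + 273.15 = 298.15 K.
Two reversible stages in series are equivalent to a single Carnot engine between T_H and T_C, so η_total = 1 − T_C/T_H = 1 − 298.15/839.00 = 0.6446.
W_total = η_total · Q_H = 0.6446 × 188 = 121.2 kJ.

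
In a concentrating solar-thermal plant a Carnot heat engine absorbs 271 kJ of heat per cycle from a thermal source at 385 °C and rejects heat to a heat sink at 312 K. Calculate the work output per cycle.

W ≈ 143 kJ

T_H = 385 °C → 385 + 273.15 = 658.15 K.
Carnot efficiency: η = 1 − T_C/T_H = 1 − 312.00/658.15 = 0.5259.
W = η·Q_H = 0.5259 × 271 = 143 kJ.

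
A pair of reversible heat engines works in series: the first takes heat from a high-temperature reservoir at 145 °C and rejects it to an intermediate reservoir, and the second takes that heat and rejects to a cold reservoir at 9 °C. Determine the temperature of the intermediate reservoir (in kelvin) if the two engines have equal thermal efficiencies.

T_H = 145 °C → 145 + 273.15 = 418.15 K.
T_C = 9 °C → 9 + 273.15 = 282.15 K.
Equal efficiencies require 1 − T_m/T_H = 1 − T_C/T_m, i.e. T_m/T_H = T_C/T_m, so T_m = √(T_H·T_C) = √(418.15 × 282.15) = 343.5 K.

T_m ≈ 343.5 K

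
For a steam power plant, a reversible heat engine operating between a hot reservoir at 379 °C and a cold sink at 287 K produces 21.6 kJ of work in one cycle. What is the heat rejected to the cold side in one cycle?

Q_C ≈ 17.0 kJ

T_H = 379 °C → 379 + 273.15 = 652.15 K.
The Carnot efficiency is η = 1 − T_C/T_H = 1 − 287.00/652.15 = 0.5599.
Since Q_C/Q_H = T_C/T_H and Q_H = W/η, Q_C = W·T_C/(T_H − T_C) = 21.6 × 287.00/365.15 = 17.0 kJ.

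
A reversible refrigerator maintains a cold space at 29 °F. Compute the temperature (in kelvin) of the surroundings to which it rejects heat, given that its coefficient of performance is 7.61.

T_C = 29 °F → (29 − 32) × 5/9 = -1.67 °C = 271.48 K.
COP_R = T_C/(T_H − T_C) ⇒ T_H = T_C·(1 + 1/COP_R) = 271.48 × (1 + 1/7.61) = 307 K.

T_H ≈ 307 K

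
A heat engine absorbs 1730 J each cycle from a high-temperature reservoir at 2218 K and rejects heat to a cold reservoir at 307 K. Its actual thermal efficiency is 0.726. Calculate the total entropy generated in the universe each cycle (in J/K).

W = η·Q_H = 0.726 × 1730 = 1256 J, so Q_C = Q_H − W = 474.0 J.
Entropy balance on the reservoirs: −Q_H/T_H = -0.7800 J/K, +Q_C/T_C = 1.544 J/K.
ΔS_univ = −Q_H/T_H + Q_C/T_C = 0.764 J/K (> 0, since η = 0.726 < η_Carnot = 0.862).

ΔS_univ ≈ 0.764 J/K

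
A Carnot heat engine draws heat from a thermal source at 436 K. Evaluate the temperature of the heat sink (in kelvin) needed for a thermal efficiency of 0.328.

T_C ≈ 293.0 K

From η = 1 − T_C/T_H, T_C = T_H·(1 − η) = 436.00 × (1 − 0.328) = 293.0 K.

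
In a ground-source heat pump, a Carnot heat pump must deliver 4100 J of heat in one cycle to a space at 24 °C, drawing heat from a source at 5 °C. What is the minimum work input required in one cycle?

T_H = 24 °C → 24 + 273.15 = 297.15 K.
T_C = 5 °C → 5 + 273.15 = 278.15 K.
The Carnot heat-pump COP is COP_HP = T_H/(T_H − T_C) = 297.15/19.00 = 15.6395.
W = Q_H/COP_HP = 4100/15.6395 = 262 J.

W_in ≈ 262 J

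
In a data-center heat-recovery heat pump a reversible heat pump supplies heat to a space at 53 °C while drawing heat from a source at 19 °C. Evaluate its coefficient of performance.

T_H = 53 °C → 53 + 273.15 = 326.15 K.
T_C = 19 °C → 19 + 273.15 = 292.15 K.
Reversible heating COP: COP_HP = T_H/(T_H − T_C) = 326.15/(326.15 − 292.15) = 9.593.

COP_HP ≈ 9.593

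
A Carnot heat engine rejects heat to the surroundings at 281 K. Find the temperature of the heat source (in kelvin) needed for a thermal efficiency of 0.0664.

From η = 1 − T_C/T_H, solving for T_H gives T_H = T_C/(1 − η) = 281.00/(1 − 0.0664) = 301 K.

T_H ≈ 301 K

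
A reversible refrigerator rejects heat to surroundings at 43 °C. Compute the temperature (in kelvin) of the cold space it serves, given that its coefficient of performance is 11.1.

T_C ≈ 290 K

T_H = 43 °C → 43 + 273.15 = 316.15 K.
COP_R = T_C/(T_H − T_C) ⇒ T_C = T_H·COP_R/(1 + COP_R) = 316.15 × 11.1/(1 + 11.1) = 290 K.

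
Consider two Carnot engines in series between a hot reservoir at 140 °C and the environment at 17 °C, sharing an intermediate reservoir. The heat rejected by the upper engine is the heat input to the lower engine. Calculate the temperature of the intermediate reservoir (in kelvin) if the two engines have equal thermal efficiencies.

T_m ≈ 346 K

T_H = 140 °C → 140 + 273.15 = 413.15 K.
T_C = 17 °C → 17 + 273.15 = 290.15 K.
Equal efficiencies require 1 − T_m/T_H = 1 − T_C/T_m, i.e. T_m/T_H = T_C/T_m, so T_m = √(T_H·T_C) = √(413.15 × 290.15) = 346 K.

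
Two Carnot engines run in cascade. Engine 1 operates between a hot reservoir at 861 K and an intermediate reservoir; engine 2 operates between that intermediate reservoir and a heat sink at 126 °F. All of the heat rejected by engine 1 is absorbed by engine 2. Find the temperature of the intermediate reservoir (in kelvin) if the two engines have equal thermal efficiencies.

T_m ≈ 529.3 K

T_C = 126 °F → (126 − 32) × 5/9 = 52.22 °C = 325.37 K.
Equal efficiencies require 1 − T_m/T_H = 1 − T_C/T_m, i.e. T_m/T_H = T_C/T_m, so T_m = √(T_H·T_C) = √(861.00 × 325.37) = 529.3 K.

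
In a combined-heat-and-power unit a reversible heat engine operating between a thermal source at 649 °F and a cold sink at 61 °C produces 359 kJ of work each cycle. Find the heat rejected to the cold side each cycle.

Q_C ≈ 426 kJ

T_H = 649 °F → (649 − 32) × 5/9 = 342.78 °C = 615.93 K.
T_C = 61 °C → 61 + 273.15 = 334.15 K.
η_rev = 1 − T_C/T_H = 1 − 334.15/615.93 = 0.4575.
Since Q_C/Q_H = T_C/T_H and Q_H = W/η, Q_C = W·T_C/(T_H − T_C) = 359 × 334.15/281.78 = 426 kJ.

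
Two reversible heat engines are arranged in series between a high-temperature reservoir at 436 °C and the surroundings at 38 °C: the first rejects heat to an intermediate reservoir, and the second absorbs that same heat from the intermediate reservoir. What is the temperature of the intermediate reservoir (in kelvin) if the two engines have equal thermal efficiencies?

T_H = 436 °C → 436 + 273.15 = 709.15 K.
T_C = 38 °C → 38 + 273.15 = 311.15 K.
Equal efficiencies require 1 − T_m/T_H = 1 − T_C/T_m, i.e. T_m/T_H = T_C/T_m, so T_m = √(T_H·T_C) = √(709.15 × 311.15) = 470 K.

T_m ≈ 470 K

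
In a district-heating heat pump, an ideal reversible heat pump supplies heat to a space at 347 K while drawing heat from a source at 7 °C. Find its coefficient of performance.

T_C = 7 °C → 7 + 273.15 = 280.15 K.
COP_HP = T_H/(T_H − T_C) = 347.00/(347.00 − 280.15) = 5.191.

COP_HP ≈ 5.191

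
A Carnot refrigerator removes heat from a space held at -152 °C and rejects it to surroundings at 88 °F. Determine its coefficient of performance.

T_H = 88 °F → (88 − 32) × 5/9 = 31.11 °C = 304.26 K.
T_C = -152 °C → -152 + 273.15 = 121.15 K.
Carnot COP: COP_R = T_C/(T_H − T_C) = 121.15/(304.26 − 121.15) = 0.6616.

COP_R ≈ 0.6616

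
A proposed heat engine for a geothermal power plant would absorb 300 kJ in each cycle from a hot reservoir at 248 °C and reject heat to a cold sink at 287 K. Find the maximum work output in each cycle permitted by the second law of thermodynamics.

T_H = 248 °C → 248 + 273.15 = 521.15 K.
No engine can exceed the Carnot limit: η_max = 1 − T_C/T_H = 1 − 287.00/521.15 = 0.4493.
W_max = η_max · Q_H = 0.4493 × 300 = 134.8 kJ.

W_max ≈ 134.8 kJ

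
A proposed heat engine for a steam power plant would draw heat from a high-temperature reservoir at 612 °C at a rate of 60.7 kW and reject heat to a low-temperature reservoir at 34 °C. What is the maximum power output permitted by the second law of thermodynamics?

Ẇ_max ≈ 39.64 kW

T_H = 612 °C → 612 + 273.15 = 885.15 K.
T_C = 34 °C → 34 + 273.15 = 307.15 K.
The upper bound on efficiency is η_max = 1 − T_C/T_H = 1 − 307.15/885.15 = 0.6530.
W_max = η_max · Q_H = 0.6530 × 60.7 = 39.64 kW.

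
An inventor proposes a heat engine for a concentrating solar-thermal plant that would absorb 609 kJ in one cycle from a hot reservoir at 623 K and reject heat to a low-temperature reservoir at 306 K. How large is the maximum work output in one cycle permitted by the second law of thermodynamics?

W_max ≈ 309.9 kJ

The upper bound on efficiency is η_max = 1 − T_C/T_H = 1 − 306.00/623.00 = 0.5088.
W_max = η_max · Q_H = 0.5088 × 609 = 309.9 kJ.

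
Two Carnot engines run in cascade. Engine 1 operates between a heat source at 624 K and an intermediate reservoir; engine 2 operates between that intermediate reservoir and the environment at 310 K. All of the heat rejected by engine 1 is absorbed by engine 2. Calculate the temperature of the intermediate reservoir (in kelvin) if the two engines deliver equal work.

T_m ≈ 467 K

For reversible stages Q_m = Q_H·(T_m/T_H). Setting W₁ = Q_H(1 − T_m/T_H) equal to W₂ = Q_m(1 − T_C/T_m) = Q_H·(T_m − T_C)/T_H gives T_H − T_m = T_m − T_C, so T_m = (T_H + T_C)/2 = (624.00 + 310.00)/2 = 467 K.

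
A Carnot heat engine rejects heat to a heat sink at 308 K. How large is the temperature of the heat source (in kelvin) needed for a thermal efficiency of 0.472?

T_H ≈ 583 K

From η = 1 − T_C/T_H, solving for T_H gives T_H = T_C/(1 − η) = 308.00/(1 − 0.472) = 583 K.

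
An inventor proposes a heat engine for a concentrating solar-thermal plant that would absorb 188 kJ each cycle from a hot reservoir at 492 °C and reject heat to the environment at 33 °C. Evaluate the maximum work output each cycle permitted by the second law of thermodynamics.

T_H = 492 °C → 492 + 273.15 = 765.15 K.
T_C = 33 °C → 33 + 273.15 = 306.15 K.
No engine can exceed the Carnot limit: η_max = 1 − T_C/T_H = 1 − 306.15/765.15 = 0.5999.
W_max = η_max · Q_H = 0.5999 × 188 = 113 kJ.

W_max ≈ 113 kJ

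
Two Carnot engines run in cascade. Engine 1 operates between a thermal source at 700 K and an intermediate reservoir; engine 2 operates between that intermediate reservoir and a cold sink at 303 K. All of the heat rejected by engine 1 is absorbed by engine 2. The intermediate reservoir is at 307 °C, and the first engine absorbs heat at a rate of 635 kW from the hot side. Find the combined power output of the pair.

Ẇ_total ≈ 360 kW

Two reversible stages in series are equivalent to a single Carnot engine between T_H and T_C, so η_total = 1 − T_C/T_H = 1 − 303.00/700.00 = 0.5671.
W_total = η_total · Q_H = 0.5671 × 635 = 360 kW.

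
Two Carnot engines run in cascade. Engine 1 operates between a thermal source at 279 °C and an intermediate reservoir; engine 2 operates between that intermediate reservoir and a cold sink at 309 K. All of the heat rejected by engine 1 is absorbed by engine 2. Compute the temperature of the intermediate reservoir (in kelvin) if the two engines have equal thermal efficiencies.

T_m ≈ 413 K

T_H = 279 °C → 279 + 273.15 = 552.15 K.
Equal efficiencies require 1 − T_m/T_H = 1 − T_C/T_m, i.e. T_m/T_H = T_C/T_m, so T_m = √(T_H·T_C) = √(552.15 × 309.00) = 413 K.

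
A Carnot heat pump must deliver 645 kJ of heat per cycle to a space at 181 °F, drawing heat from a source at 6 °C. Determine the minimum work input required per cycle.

T_H = 181 °F → (181 − 32) × 5/9 = 82.78 °C = 355.93 K.
T_C = 6 °C → 6 + 273.15 = 279.15 K.
Reversible heating COP: COP_HP = T_H/(T_H − T_C) = 355.93/76.78 = 4.6358.
W = Q_H/COP_HP = 645/4.6358 = 139.1 kJ.

W_in ≈ 139.1 kJ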